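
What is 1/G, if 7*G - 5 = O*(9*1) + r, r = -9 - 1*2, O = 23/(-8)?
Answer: -56/255 ≈ -0.21961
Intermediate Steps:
O = -23/8 (O = 23*(-1/8) = -23/8 ≈ -2.8750)
r = -11 (r = -9 - 2 = -11)
G = -255/56 (G = 5/7 + (-207/8 - 11)/7 = 5/7 + (1/7)*(-295/8) = 5/7 - 295/56 = -255/56 ≈ -4.5536)
1/G = 1/(-255/56) = -56/255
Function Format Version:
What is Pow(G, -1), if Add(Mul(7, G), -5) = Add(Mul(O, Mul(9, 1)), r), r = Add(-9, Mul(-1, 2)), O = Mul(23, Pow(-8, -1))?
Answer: Rational(-56, 255) ≈ -0.21961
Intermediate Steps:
O = Rational(-23, 8) (O = Mul(23, Rational(-1, 8)) = Rational(-23, 8) ≈ -2.8750)
r = -11 (r = Add(-9, -2) = -11)
G = Rational(-255, 56) (G = Add(Rational(5, 7), Mul(Rational(1, 7), Add(Mul(Rational(-23, 8), Mul(9, 1)), -11))) = Add(Rational(5, 7), Mul(Rational(1, 7), Add(Mul(Rational(-23, 8), 9), -11))) = Add(Rational(5, 7), Mul(Rational(1, 7), Add(Rational(-207, 8), -11))) = Add(Rational(5, 7), Mul(Rational(1, 7), Rational(-295, 8))) = Add(Rational(5, 7), Rational(-295, 56)) = Rational(-255, 56) ≈ -4.5536)
Pow(G, -1) = Pow(Rational(-255, 56), -1) = Rational(-56, 255)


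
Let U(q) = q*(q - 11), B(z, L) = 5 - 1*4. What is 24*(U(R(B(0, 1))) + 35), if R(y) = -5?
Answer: 2760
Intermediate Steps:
B(z, L) = 1 (B(z, L) = 5 - 4 = 1)
U(q) = q*(-11 + q)
24*(U(R(B(0, 1))) + 35) = 24*(-5*(-11 - 5) + 35) = 24*(-5*(-16) + 35) = 24*(80 + 35) = 24*115 = 2760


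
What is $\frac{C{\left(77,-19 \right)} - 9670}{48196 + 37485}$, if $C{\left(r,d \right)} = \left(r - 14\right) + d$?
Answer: $- \frac{9626}{85681} \approx -0.11235$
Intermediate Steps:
$C{\left(r,d \right)} = -14 + d + r$ ($C{\left(r,d \right)} = \left(-14 + r\right) + d = -14 + d + r$)
$\frac{C{\left(77,-19 \right)} - 9670}{48196 + 37485} = \frac{\left(-14 - 19 + 77\right) - 9670}{48196 + 37485} = \frac{44 - 9670}{85681} = \left(-9626\right) \frac{1}{85681} = - \frac{9626}{85681}$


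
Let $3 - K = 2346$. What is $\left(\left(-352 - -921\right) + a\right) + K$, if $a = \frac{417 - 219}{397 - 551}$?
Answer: $- \frac{12427}{7} \approx -1775.3$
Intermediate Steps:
$K = -2343$ ($K = 3 - 2346 = -2343$)
$a = - \frac{9}{7}$ ($a = \frac{198}{-154} = 198 \left(- \frac{1}{154}\right) = - \frac{9}{7} \approx -1.2857$)
$\left(\left(-352 - -921\right) + a\right) + K = \left(\left(-352 - -921\right) - \frac{9}{7}\right) - 2343 = \left(\left(-352 + 921\right) - \frac{9}{7}\right) - 2343 = \left(569 - \frac{9}{7}\right) - 2343 = \frac{3974}{7} - 2343 = - \frac{12427}{7}$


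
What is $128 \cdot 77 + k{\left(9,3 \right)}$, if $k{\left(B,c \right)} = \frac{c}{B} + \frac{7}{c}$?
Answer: $\frac{29576}{3} \approx 9858.7$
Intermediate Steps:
$k{\left(B,c \right)} = \frac{7}{c} + \frac{c}{B}$
$128 \cdot 77 + k{\left(9,3 \right)} = 128 \cdot 77 + \left(\frac{7}{3} + \frac{3}{9}\right) = 9856 + \left(7 \cdot \frac{1}{3} + 3 \cdot \frac{1}{9}\right) = 9856 + \left(\frac{7}{3} + \frac{1}{3}\right) = 9856 + \frac{8}{3} = \frac{29576}{3}$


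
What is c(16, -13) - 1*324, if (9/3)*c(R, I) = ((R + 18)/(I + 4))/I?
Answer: -113690/351 ≈ -323.90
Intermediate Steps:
c(R, I) = (18 + R)/(3*I*(4 + I)) (c(R, I) = (((R + 18)/(I + 4))/I)/3 = (((18 + R)/(4 + I))/I)/3 = ((18 + R)/(I*(4 + I)))/3 = (18 + R)/(3*I*(4 + I)))
c(16, -13) - 1*324 = (1/3)*(18 + 16)/(-13*(4 - 13)) - 1*324 = (1/3)*(-1/13)*34/(-9) - 324 = (1/3)*(-1/13)*(-1/9)*34 - 324 = 34/351 - 324 = -113690/351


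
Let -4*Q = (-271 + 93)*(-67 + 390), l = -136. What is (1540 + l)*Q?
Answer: 20180394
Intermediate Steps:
Q = 28747/2 (Q = -(-271 + 93)*(-67 + 390)/4 = -(-89)*323/2 = -¼*(-57494) = 28747/2 ≈ 14374.)
(1540 + l)*Q = (1540 - 136)*(28747/2) = 1404*(28747/2) = 20180394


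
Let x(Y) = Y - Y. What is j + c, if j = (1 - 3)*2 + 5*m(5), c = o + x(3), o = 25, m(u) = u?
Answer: 46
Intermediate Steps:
x(Y) = 0
c = 25 (c = 25 + 0 = 25)
j = 21 (j = (1 - 3)*2 + 5*5 = -2*2 + 25 = -4 + 25 = 21)
j + c = 21 + 25 = 46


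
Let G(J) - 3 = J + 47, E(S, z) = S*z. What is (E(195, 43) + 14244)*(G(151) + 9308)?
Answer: 215179161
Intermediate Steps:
G(J) = 50 + J (G(J) = 3 + (J + 47) = 3 + (47 + J) = 50 + J)
(E(195, 43) + 14244)*(G(151) + 9308) = (195*43 + 14244)*((50 + 151) + 9308) = (8385 + 14244)*(201 + 9308) = 22629*9509 = 215179161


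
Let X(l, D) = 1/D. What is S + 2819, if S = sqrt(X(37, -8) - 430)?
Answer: 2819 + I*sqrt(6882)/4 ≈ 2819.0 + 20.739*I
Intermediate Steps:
S = I*sqrt(6882)/4 (S = sqrt(1/(-8) - 430) = sqrt(-1/8 - 430) = sqrt(-3441/8) = I*sqrt(6882)/4 ≈ 20.739*I)
S + 2819 = I*sqrt(6882)/4 + 2819 = 2819 + I*sqrt(6882)/4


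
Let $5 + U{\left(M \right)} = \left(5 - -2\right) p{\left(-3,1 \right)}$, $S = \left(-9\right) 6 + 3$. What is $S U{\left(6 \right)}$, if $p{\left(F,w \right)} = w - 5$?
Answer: $1683$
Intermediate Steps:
$S = -51$ ($S = -54 + 3 = -51$)
$p{\left(F,w \right)} = -5 + w$ ($p{\left(F,w \right)} = w - 5 = -5 + w$)
$U{\left(M \right)} = -33$ ($U{\left(M \right)} = -5 + \left(5 - -2\right) \left(-5 + 1\right) = -5 + \left(5 + 2\right) \left(-4\right) = -5 + 7 \left(-4\right) = -5 - 28 = -33$)
$S U{\left(6 \right)} = \left(-51\right) \left(-33\right) = 1683$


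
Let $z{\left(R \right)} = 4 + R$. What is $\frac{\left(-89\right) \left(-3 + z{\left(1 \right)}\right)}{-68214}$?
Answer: $\frac{89}{34107} \approx 0.0026094$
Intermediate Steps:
$\frac{\left(-89\right) \left(-3 + z{\left(1 \right)}\right)}{-68214} = \frac{\left(-89\right) \left(-3 + \left(4 + 1\right)\right)}{-68214} = - 89 \left(-3 + 5\right) \left(- \frac{1}{68214}\right) = \left(-89\right) 2 \left(- \frac{1}{68214}\right) = \left(-178\right) \left(- \frac{1}{68214}\right) = \frac{89}{34107}$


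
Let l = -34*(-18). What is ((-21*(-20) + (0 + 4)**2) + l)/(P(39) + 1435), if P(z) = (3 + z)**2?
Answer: 1048/3199 ≈ 0.32760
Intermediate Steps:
l = 612
((-21*(-20) + (0 + 4)**2) + l)/(P(39) + 1435) = ((-21*(-20) + (0 + 4)**2) + 612)/((3 + 39)**2 + 1435) = ((420 + 4**2) + 612)/(42**2 + 1435) = ((420 + 16) + 612)/(1764 + 1435) = (436 + 612)/3199 = 1048*(1/3199) = 1048/3199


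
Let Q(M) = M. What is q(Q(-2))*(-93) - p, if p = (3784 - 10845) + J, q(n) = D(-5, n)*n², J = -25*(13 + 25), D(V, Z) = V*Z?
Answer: 4291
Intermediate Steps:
J = -950 (J = -25*38 = -950)
q(n) = -5*n³ (q(n) = (-5*n)*n² = -5*n³)
p = -8011 (p = (3784 - 10845) - 950 = -7061 - 950 = -8011)
q(Q(-2))*(-93) - p = -5*(-2)³*(-93) - 1*(-8011) = -5*(-8)*(-93) + 8011 = 40*(-93) + 8011 = -3720 + 8011 = 4291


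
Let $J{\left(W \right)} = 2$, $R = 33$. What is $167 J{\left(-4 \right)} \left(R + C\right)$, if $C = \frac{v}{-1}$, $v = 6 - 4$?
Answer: $10354$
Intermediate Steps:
$v = 2$ ($v = 6 + \left(-4 + 0\right) = 6 - 4 = 2$)
$C = -2$ ($C = \frac{2}{-1} = 2 \left(-1\right) = -2$)
$167 J{\left(-4 \right)} \left(R + C\right) = 167 \cdot 2 \left(33 - 2\right) = 167 \cdot 2 \cdot 31 = 167 \cdot 62 = 10354$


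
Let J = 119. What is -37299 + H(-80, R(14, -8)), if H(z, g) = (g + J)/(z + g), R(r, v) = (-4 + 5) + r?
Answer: -2424569/65 ≈ -37301.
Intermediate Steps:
R(r, v) = 1 + r
H(z, g) = (119 + g)/(g + z) (H(z, g) = (g + 119)/(z + g) = (119 + g)/(g + z))
-37299 + H(-80, R(14, -8)) = -37299 + (119 + (1 + 14))/((1 + 14) - 80) = -37299 + (119 + 15)/(15 - 80) = -37299 + 134/(-65) = -37299 - 1/65*134 = -37299 - 134/65 = -2424569/65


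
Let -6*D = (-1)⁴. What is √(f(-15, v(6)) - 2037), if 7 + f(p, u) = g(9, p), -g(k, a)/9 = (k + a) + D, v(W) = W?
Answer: I*√7954/2 ≈ 44.593*I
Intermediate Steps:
D = -⅙ (D = -⅙*(-1)⁴ = -⅙*1 = -⅙ ≈ -0.16667)
g(k, a) = 3/2 - 9*a - 9*k (g(k, a) = -9*((k + a) - ⅙) = -9*((a + k) - ⅙) = -9*(-⅙ + a + k) = 3/2 - 9*a - 9*k)
f(p, u) = -173/2 - 9*p (f(p, u) = -7 + (3/2 - 9*p - 9*9) = -7 + (3/2 - 9*p - 81) = -7 + (-159/2 - 9*p) = -173/2 - 9*p)
√(f(-15, v(6)) - 2037) = √((-173/2 - 9*(-15)) - 2037) = √((-173/2 + 135) - 2037) = √(97/2 - 2037) = √(-3977/2) = I*√7954/2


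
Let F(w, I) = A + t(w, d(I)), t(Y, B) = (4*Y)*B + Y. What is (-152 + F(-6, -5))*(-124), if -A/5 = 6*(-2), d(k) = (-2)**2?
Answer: 24056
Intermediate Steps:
d(k) = 4
t(Y, B) = Y + 4*B*Y (t(Y, B) = 4*B*Y + Y = Y + 4*B*Y)
A = 60 (A = -30*(-2) = -5*(-12) = 60)
F(w, I) = 60 + 17*w (F(w, I) = 60 + w*(1 + 4*4) = 60 + w*(1 + 16) = 60 + w*17 = 60 + 17*w)
(-152 + F(-6, -5))*(-124) = (-152 + (60 + 17*(-6)))*(-124) = (-152 + (60 - 102))*(-124) = (-152 - 42)*(-124) = -194*(-124) = 24056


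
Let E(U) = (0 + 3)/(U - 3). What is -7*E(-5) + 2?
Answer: 37/8 ≈ 4.6250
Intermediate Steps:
E(U) = 3/(-3 + U)
-7*E(-5) + 2 = -21/(-3 - 5) + 2 = -21/(-8) + 2 = -21*(-1)/8 + 2 = -7*(-3/8) + 2 = 21/8 + 2 = 37/8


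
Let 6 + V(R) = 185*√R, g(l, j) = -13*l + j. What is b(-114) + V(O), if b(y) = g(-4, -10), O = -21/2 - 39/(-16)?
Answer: 36 + 185*I*√129/4 ≈ 36.0 + 525.3*I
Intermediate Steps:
O = -129/16 (O = -21*½ - 39*(-1/16) = -21/2 + 39/16 = -129/16 ≈ -8.0625)
g(l, j) = j - 13*l
V(R) = -6 + 185*√R
b(y) = 42 (b(y) = -10 - 13*(-4) = -10 + 52 = 42)
b(-114) + V(O) = 42 + (-6 + 185*√(-129/16)) = 42 + (-6 + 185*(I*√129/4)) = 42 + (-6 + 185*I*√129/4) = 36 + 185*I*√129/4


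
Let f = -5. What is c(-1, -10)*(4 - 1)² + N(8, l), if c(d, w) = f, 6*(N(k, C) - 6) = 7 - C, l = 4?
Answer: -77/2 ≈ -38.500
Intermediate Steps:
N(k, C) = 43/6 - C/6 (N(k, C) = 6 + (7 - C)/6 = 6 + (7/6 - C/6) = 43/6 - C/6)
c(d, w) = -5
c(-1, -10)*(4 - 1)² + N(8, l) = -5*(4 - 1)² + (43/6 - ⅙*4) = -5*3² + (43/6 - ⅔) = -5*9 + 13/2 = -45 + 13/2 = -77/2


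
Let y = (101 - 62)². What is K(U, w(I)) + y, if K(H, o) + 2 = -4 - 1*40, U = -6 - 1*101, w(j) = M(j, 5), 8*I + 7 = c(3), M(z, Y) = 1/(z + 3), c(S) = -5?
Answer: 1475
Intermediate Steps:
M(z, Y) = 1/(3 + z)
I = -3/2 (I = -7/8 + (⅛)*(-5) = -7/8 - 5/8 = -3/2 ≈ -1.5000)
w(j) = 1/(3 + j)
U = -107 (U = -6 - 101 = -107)
y = 1521 (y = 39² = 1521)
K(H, o) = -46 (K(H, o) = -2 + (-4 - 1*40) = -2 + (-4 - 40) = -2 - 44 = -46)
K(U, w(I)) + y = -46 + 1521 = 1475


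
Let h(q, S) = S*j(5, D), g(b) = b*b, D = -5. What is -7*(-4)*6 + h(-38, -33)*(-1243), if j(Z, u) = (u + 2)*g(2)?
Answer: -492060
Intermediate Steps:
g(b) = b²
j(Z, u) = 8 + 4*u (j(Z, u) = (u + 2)*2² = (2 + u)*4 = 8 + 4*u)
h(q, S) = -12*S (h(q, S) = S*(8 + 4*(-5)) = S*(8 - 20) = S*(-12) = -12*S)
-7*(-4)*6 + h(-38, -33)*(-1243) = -7*(-4)*6 - 12*(-33)*(-1243) = 28*6 + 396*(-1243) = 168 - 492228 = -492060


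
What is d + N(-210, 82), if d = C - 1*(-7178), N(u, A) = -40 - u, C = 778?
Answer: 8126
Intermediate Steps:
d = 7956 (d = 778 - 1*(-7178) = 778 + 7178 = 7956)
d + N(-210, 82) = 7956 + (-40 - 1*(-210)) = 7956 + (-40 + 210) = 7956 + 170 = 8126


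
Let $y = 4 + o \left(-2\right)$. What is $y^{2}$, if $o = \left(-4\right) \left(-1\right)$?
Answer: $16$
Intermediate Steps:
$o = 4$
$y = -4$ ($y = 4 + 4 \left(-2\right) = 4 - 8 = -4$)
$y^{2} = \left(-4\right)^{2} = 16$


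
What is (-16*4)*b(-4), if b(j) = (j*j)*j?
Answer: 4096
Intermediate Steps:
b(j) = j**3 (b(j) = j**2*j = j**3)
(-16*4)*b(-4) = -16*4*(-4)**3 = -64*(-64) = 4096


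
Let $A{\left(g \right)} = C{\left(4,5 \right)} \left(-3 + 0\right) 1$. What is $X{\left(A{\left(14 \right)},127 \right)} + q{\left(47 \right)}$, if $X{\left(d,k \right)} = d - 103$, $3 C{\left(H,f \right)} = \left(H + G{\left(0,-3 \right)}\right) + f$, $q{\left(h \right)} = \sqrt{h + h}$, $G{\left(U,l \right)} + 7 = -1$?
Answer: $-104 + \sqrt{94} \approx -94.305$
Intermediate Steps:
$G{\left(U,l \right)} = -8$ ($G{\left(U,l \right)} = -7 - 1 = -8$)
$q{\left(h \right)} = \sqrt{2} \sqrt{h}$ ($q{\left(h \right)} = \sqrt{2 h} = \sqrt{2} \sqrt{h}$)
$C{\left(H,f \right)} = - \frac{8}{3} + \frac{H}{3} + \frac{f}{3}$ ($C{\left(H,f \right)} = \frac{\left(H - 8\right) + f}{3} = \frac{\left(-8 + H\right) + f}{3} = \frac{-8 + H + f}{3} = - \frac{8}{3} + \frac{H}{3} + \frac{f}{3}$)
$A{\left(g \right)} = -1$ ($A{\left(g \right)} = \left(- \frac{8}{3} + \frac{1}{3} \cdot 4 + \frac{1}{3} \cdot 5\right) \left(-3 + 0\right) 1 = \left(- \frac{8}{3} + \frac{4}{3} + \frac{5}{3}\right) \left(-3\right) 1 = \frac{1}{3} \left(-3\right) 1 = \left(-1\right) 1 = -1$)
$X{\left(d,k \right)} = -103 + d$ ($X{\left(d,k \right)} = d - 103 = -103 + d$)
$X{\left(A{\left(14 \right)},127 \right)} + q{\left(47 \right)} = \left(-103 - 1\right) + \sqrt{2} \sqrt{47} = -104 + \sqrt{94}$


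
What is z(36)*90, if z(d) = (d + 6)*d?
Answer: 136080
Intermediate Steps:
z(d) = d*(6 + d) (z(d) = (6 + d)*d = d*(6 + d))
z(36)*90 = (36*(6 + 36))*90 = (36*42)*90 = 1512*90 = 136080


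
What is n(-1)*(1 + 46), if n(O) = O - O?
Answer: 0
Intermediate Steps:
n(O) = 0
n(-1)*(1 + 46) = 0*(1 + 46) = 0*47 = 0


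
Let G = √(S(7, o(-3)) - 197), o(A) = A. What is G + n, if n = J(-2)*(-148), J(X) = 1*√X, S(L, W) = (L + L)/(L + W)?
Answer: I*(-296*√2 + 3*√86)/2 ≈ -195.39*I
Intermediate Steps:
S(L, W) = 2*L/(L + W) (S(L, W) = (2*L)/(L + W) = 2*L/(L + W))
J(X) = √X
G = 3*I*√86/2 (G = √(2*7/(7 - 3) - 197) = √(2*7/4 - 197) = √(2*7*(¼) - 197) = √(7/2 - 197) = √(-387/2) = 3*I*√86/2 ≈ 13.91*I)
n = -148*I*√2 (n = √(-2)*(-148) = (I*√2)*(-148) = -148*I*√2 ≈ -209.3*I)
G + n = 3*I*√86/2 - 148*I*√2 = -148*I*√2 + 3*I*√86/2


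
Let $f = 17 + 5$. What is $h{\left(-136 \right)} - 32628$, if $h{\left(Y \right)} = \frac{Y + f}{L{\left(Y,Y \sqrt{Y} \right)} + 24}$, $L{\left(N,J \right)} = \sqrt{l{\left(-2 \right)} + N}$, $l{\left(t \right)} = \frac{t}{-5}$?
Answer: $\frac{6 \left(- 5438 \sqrt{3390} + 652655 i\right)}{\sqrt{3390} - 120 i} \approx -32632.0 + 1.8655 i$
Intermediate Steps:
$l{\left(t \right)} = - \frac{t}{5}$ ($l{\left(t \right)} = t \left(- \frac{1}{5}\right) = - \frac{t}{5}$)
$f = 22$
$L{\left(N,J \right)} = \sqrt{\frac{2}{5} + N}$ ($L{\left(N,J \right)} = \sqrt{\left(- \frac{1}{5}\right) \left(-2\right) + N} = \sqrt{\frac{2}{5} + N}$)
$h{\left(Y \right)} = \frac{22 + Y}{24 + \frac{\sqrt{10 + 25 Y}}{5}}$ ($h{\left(Y \right)} = \frac{Y + 22}{\frac{\sqrt{10 + 25 Y}}{5} + 24} = \frac{22 + Y}{24 + \frac{\sqrt{10 + 25 Y}}{5}}$)
$h{\left(-136 \right)} - 32628 = \frac{5 \left(22 - 136\right)}{120 + \sqrt{5} \sqrt{2 + 5 \left(-136\right)}} - 32628 = 5 \frac{1}{120 + \sqrt{5} \sqrt{2 - 680}} \left(-114\right) - 32628 = 5 \frac{1}{120 + \sqrt{5} \sqrt{-678}} \left(-114\right) - 32628 = 5 \frac{1}{120 + \sqrt{5} i \sqrt{678}} \left(-114\right) - 32628 = 5 \frac{1}{120 + i \sqrt{3390}} \left(-114\right) - 32628 = - \frac{570}{120 + i \sqrt{3390}} - 32628 = -32628 - \frac{570}{120 + i \sqrt{3390}}$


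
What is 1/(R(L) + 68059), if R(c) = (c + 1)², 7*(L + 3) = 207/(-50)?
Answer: 122500/8338050149 ≈ 1.4692e-5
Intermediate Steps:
L = -1257/350 (L = -3 + (207/(-50))/7 = -3 + (207*(-1/50))/7 = -3 + (⅐)*(-207/50) = -3 - 207/350 = -1257/350 ≈ -3.5914)
R(c) = (1 + c)²
1/(R(L) + 68059) = 1/((1 - 1257/350)² + 68059) = 1/((-907/350)² + 68059) = 1/(822649/122500 + 68059) = 1/(8338050149/122500) = 122500/8338050149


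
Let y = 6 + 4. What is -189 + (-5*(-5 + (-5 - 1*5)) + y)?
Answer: -104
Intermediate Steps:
y = 10
-189 + (-5*(-5 + (-5 - 1*5)) + y) = -189 + (-5*(-5 + (-5 - 1*5)) + 10) = -189 + (-5*(-5 + (-5 - 5)) + 10) = -189 + (-5*(-5 - 10) + 10) = -189 + (-5*(-15) + 10) = -189 + (75 + 10) = -189 + 85 = -104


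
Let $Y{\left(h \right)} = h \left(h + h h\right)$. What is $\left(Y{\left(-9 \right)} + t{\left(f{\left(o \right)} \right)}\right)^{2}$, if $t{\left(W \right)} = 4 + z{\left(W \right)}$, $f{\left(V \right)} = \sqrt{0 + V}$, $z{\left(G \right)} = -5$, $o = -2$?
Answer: $421201$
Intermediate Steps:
$f{\left(V \right)} = \sqrt{V}$
$t{\left(W \right)} = -1$ ($t{\left(W \right)} = 4 - 5 = -1$)
$Y{\left(h \right)} = h \left(h + h^{2}\right)$
$\left(Y{\left(-9 \right)} + t{\left(f{\left(o \right)} \right)}\right)^{2} = \left(\left(-9\right)^{2} \left(1 - 9\right) - 1\right)^{2} = \left(81 \left(-8\right) - 1\right)^{2} = \left(-648 - 1\right)^{2} = \left(-649\right)^{2} = 421201$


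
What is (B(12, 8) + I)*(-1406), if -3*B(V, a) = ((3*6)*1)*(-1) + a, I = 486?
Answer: -2064008/3 ≈ -6.8800e+5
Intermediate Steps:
B(V, a) = 6 - a/3 (B(V, a) = -(((3*6)*1)*(-1) + a)/3 = -((18*1)*(-1) + a)/3 = -(18*(-1) + a)/3 = -(-18 + a)/3 = 6 - a/3)
(B(12, 8) + I)*(-1406) = ((6 - ⅓*8) + 486)*(-1406) = ((6 - 8/3) + 486)*(-1406) = (10/3 + 486)*(-1406) = (1468/3)*(-1406) = -2064008/3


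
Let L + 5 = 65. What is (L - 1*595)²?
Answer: 286225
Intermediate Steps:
L = 60 (L = -5 + 65 = 60)
(L - 1*595)² = (60 - 1*595)² = (60 - 595)² = (-535)² = 286225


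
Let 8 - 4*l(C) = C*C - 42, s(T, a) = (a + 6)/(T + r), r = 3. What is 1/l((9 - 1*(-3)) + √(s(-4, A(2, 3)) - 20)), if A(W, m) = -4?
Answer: I/(6*(√22 - 3*I)) ≈ -0.016129 + 0.025217*I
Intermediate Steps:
s(T, a) = (6 + a)/(3 + T) (s(T, a) = (a + 6)/(T + 3) = (6 + a)/(3 + T))
l(C) = 25/2 - C²/4 (l(C) = 2 - (C*C - 42)/4 = 2 - (C² - 42)/4 = 2 - (-42 + C²)/4 = 2 + (21/2 - C²/4) = 25/2 - C²/4)
1/l((9 - 1*(-3)) + √(s(-4, A(2, 3)) - 20)) = 1/(25/2 - ((9 - 1*(-3)) + √((6 - 4)/(3 - 4) - 20))²/4) = 1/(25/2 - ((9 + 3) + √(2/(-1) - 20))²/4) = 1/(25/2 - (12 + √(-1*2 - 20))²/4) = 1/(25/2 - (12 + √(-2 - 20))²/4) = 1/(25/2 - (12 + √(-22))²/4) = 1/(25/2 - (12 + I*√22)²/4)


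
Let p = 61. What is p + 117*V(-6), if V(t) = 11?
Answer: 1348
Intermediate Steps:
p + 117*V(-6) = 61 + 117*11 = 61 + 1287 = 1348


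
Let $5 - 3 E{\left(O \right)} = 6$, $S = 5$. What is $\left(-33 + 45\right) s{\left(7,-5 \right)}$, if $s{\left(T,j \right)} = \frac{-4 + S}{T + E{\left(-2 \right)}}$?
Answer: $\frac{9}{5} \approx 1.8$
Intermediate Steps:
$E{\left(O \right)} = - \frac{1}{3}$ ($E{\left(O \right)} = \frac{5}{3} - 2 = - \frac{1}{3}$)
$s{\left(T,j \right)} = \frac{1}{- \frac{1}{3} + T}$ ($s{\left(T,j \right)} = \frac{-4 + 5}{T - \frac{1}{3}} = 1 \frac{1}{- \frac{1}{3} + T} = \frac{1}{- \frac{1}{3} + T}$)
$\left(-33 + 45\right) s{\left(7,-5 \right)} = \left(-33 + 45\right) \frac{3}{-1 + 3 \cdot 7} = 12 \frac{3}{-1 + 21} = 12 \cdot \frac{3}{20} = \frac{9}{5}$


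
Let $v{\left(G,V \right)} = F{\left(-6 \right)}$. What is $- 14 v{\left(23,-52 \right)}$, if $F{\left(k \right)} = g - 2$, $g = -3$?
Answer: $70$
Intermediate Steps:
$F{\left(k \right)} = -5$ ($F{\left(k \right)} = -3 - 2 = -5$)
$v{\left(G,V \right)} = -5$
$- 14 v{\left(23,-52 \right)} = \left(-14\right) \left(-5\right) = 70$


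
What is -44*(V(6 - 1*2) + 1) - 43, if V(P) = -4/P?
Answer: -43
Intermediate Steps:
-44*(V(6 - 1*2) + 1) - 43 = -44*(-4/(6 - 1*2) + 1) - 43 = -44*(-4/(6 - 2) + 1) - 43 = -44*(-4/4 + 1) - 43 = -44*(-4*1/4 + 1) - 43 = -44*(-1 + 1) - 43 = -44*0 - 43 = 0 - 43 = -43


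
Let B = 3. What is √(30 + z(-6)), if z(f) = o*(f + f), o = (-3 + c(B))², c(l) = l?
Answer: √30 ≈ 5.4772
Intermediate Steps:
o = 0 (o = (-3 + 3)² = 0² = 0)
z(f) = 0 (z(f) = 0*(f + f) = 0*(2*f) = 0)
√(30 + z(-6)) = √(30 + 0) = √30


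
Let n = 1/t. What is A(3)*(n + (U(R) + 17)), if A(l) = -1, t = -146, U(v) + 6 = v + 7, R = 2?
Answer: -2919/146 ≈ -19.993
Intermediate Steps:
U(v) = 1 + v (U(v) = -6 + (v + 7) = -6 + (7 + v) = 1 + v)
n = -1/146 (n = 1/(-146) = -1/146 ≈ -0.0068493)
A(3)*(n + (U(R) + 17)) = -(-1/146 + ((1 + 2) + 17)) = -(-1/146 + (3 + 17)) = -(-1/146 + 20) = -1*2919/146 = -2919/146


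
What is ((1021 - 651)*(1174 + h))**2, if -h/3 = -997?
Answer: 2374835102500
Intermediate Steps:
h = 2991 (h = -3*(-997) = 2991)
((1021 - 651)*(1174 + h))**2 = ((1021 - 651)*(1174 + 2991))**2 = (370*4165)**2 = 1541050**2 = 2374835102500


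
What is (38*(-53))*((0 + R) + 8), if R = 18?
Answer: -52364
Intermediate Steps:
(38*(-53))*((0 + R) + 8) = (38*(-53))*((0 + 18) + 8) = -2014*(18 + 8) = -2014*26 = -52364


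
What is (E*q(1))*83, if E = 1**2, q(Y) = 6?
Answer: 498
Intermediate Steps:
E = 1
(E*q(1))*83 = (1*6)*83 = 6*83 = 498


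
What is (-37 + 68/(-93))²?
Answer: 12313081/8649 ≈ 1423.6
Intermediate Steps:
(-37 + 68/(-93))² = (-37 + 68*(-1/93))² = (-37 - 68/93)² = (-3509/93)² = 12313081/8649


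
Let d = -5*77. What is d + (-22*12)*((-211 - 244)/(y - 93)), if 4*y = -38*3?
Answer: -111265/81 ≈ -1373.6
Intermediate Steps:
y = -57/2 (y = (-38*3)/4 = (1/4)*(-114) = -57/2 ≈ -28.500)
d = -385
d + (-22*12)*((-211 - 244)/(y - 93)) = -385 + (-22*12)*((-211 - 244)/(-57/2 - 93)) = -385 - (-120120)/(-243/2) = -385 - (-120120)*(-2)/243 = -385 - 264*910/243 = -385 - 80080/81 = -111265/81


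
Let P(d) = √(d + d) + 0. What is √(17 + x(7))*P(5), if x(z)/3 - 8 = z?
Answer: 2*√155 ≈ 24.900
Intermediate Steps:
x(z) = 24 + 3*z
P(d) = √2*√d (P(d) = √(2*d) + 0 = √2*√d + 0 = √2*√d)
√(17 + x(7))*P(5) = √(17 + (24 + 3*7))*(√2*√5) = √(17 + (24 + 21))*√10 = √(17 + 45)*√10 = √62*√10 = 2*√155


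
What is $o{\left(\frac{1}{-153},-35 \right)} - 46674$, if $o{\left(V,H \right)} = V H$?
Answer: $- \frac{7141087}{153} \approx -46674.0$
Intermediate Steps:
$o{\left(V,H \right)} = H V$
$o{\left(\frac{1}{-153},-35 \right)} - 46674 = - \frac{35}{-153} - 46674 = \left(-35\right) \left(- \frac{1}{153}\right) - 46674 = \frac{35}{153} - 46674 = - \frac{7141087}{153}$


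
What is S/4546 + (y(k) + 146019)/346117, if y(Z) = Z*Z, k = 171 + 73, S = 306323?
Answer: 106958050821/1573447882 ≈ 67.977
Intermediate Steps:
k = 244
y(Z) = Z²
S/4546 + (y(k) + 146019)/346117 = 306323/4546 + (244² + 146019)/346117 = 306323*(1/4546) + (59536 + 146019)*(1/346117) = 306323/4546 + 205555*(1/346117) = 306323/4546 + 205555/346117 = 106958050821/1573447882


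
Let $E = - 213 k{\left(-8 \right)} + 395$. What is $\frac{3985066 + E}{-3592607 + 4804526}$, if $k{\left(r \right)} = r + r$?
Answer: $\frac{1329623}{403973} \approx 3.2914$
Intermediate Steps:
$k{\left(r \right)} = 2 r$
$E = 3803$ ($E = - 213 \cdot 2 \left(-8\right) + 395 = \left(-213\right) \left(-16\right) + 395 = 3408 + 395 = 3803$)
$\frac{3985066 + E}{-3592607 + 4804526} = \frac{3985066 + 3803}{-3592607 + 4804526} = \frac{3988869}{1211919} = 3988869 \cdot \frac{1}{1211919} = \frac{1329623}{403973}$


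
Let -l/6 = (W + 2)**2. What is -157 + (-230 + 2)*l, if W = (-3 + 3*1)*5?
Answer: 5315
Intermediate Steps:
W = 0 (W = (-3 + 3)*5 = 0*5 = 0)
l = -24 (l = -6*(0 + 2)**2 = -6*2**2 = -6*4 = -24)
-157 + (-230 + 2)*l = -157 + (-230 + 2)*(-24) = -157 - 228*(-24) = -157 + 5472 = 5315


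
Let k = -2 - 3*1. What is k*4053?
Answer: -20265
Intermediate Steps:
k = -5 (k = -2 - 3 = -5)
k*4053 = -5*4053 = -20265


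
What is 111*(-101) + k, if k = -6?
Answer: -11217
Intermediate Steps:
111*(-101) + k = 111*(-101) - 6 = -11211 - 6 = -11217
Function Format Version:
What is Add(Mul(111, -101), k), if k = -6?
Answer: -11217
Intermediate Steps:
Add(Mul(111, -101), k) = Add(Mul(111, -101), -6) = Add(-11211, -6) = -11217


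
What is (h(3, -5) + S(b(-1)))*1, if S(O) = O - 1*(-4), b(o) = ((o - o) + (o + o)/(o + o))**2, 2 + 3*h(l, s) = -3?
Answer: 10/3 ≈ 3.3333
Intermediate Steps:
h(l, s) = -5/3 (h(l, s) = -2/3 + (1/3)*(-3) = -2/3 - 1 = -5/3)
b(o) = 1 (b(o) = (0 + (2*o)/((2*o)))**2 = (0 + (2*o)*(1/(2*o)))**2 = (0 + 1)**2 = 1**2 = 1)
S(O) = 4 + O (S(O) = O + 4 = 4 + O)
(h(3, -5) + S(b(-1)))*1 = (-5/3 + (4 + 1))*1 = (-5/3 + 5)*1 = (10/3)*1 = 10/3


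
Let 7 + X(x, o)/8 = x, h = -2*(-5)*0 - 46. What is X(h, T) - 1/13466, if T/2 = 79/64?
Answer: -5709585/13466 ≈ -424.00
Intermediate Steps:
h = -46 (h = 10*0 - 46 = 0 - 46 = -46)
T = 79/32 (T = 2*(79/64) = 79/32 ≈ 2.4688)
X(x, o) = -56 + 8*x
X(h, T) - 1/13466 = (-56 + 8*(-46)) - 1/13466 = (-56 - 368) - 1*1/13466 = -424 - 1/13466 = -5709585/13466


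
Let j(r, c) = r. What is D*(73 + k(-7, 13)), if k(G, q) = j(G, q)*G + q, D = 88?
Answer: 11880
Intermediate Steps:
k(G, q) = q + G² (k(G, q) = G*G + q = G² + q = q + G²)
D*(73 + k(-7, 13)) = 88*(73 + (13 + (-7)²)) = 88*(73 + (13 + 49)) = 88*(73 + 62) = 88*135 = 11880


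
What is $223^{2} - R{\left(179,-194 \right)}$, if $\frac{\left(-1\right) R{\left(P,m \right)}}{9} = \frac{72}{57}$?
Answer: $\frac{945067}{19} \approx 49740.0$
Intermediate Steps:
$R{\left(P,m \right)} = - \frac{216}{19}$ ($R{\left(P,m \right)} = - 9 \cdot \frac{72}{57} = - 9 \cdot 72 \cdot \frac{1}{57} = \left(-9\right) \frac{24}{19} = - \frac{216}{19}$)
$223^{2} - R{\left(179,-194 \right)} = 223^{2} - - \frac{216}{19} = 49729 + \frac{216}{19} = \frac{945067}{19}$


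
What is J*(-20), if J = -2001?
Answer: 40020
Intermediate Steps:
J*(-20) = -2001*(-20) = 40020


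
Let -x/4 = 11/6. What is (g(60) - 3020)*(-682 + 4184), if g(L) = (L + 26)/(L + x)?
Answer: -835055402/79 ≈ -1.0570e+7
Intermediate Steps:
x = -22/3 (x = -44/6 = -4*11/6 = -22/3 ≈ -7.3333)
g(L) = (26 + L)/(-22/3 + L) (g(L) = (L + 26)/(L - 22/3) = (26 + L)/(-22/3 + L))
(g(60) - 3020)*(-682 + 4184) = (3*(26 + 60)/(-22 + 3*60) - 3020)*(-682 + 4184) = (3*86/(-22 + 180) - 3020)*3502 = (3*86/158 - 3020)*3502 = (3*(1/158)*86 - 3020)*3502 = (129/79 - 3020)*3502 = -238451/79*3502 = -835055402/79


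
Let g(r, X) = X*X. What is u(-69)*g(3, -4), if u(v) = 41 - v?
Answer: 1760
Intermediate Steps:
g(r, X) = X²
u(-69)*g(3, -4) = (41 - 1*(-69))*(-4)² = (41 + 69)*16 = 110*16 = 1760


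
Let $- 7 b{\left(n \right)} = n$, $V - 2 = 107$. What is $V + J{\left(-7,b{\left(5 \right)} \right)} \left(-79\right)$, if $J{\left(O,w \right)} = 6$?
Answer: $-365$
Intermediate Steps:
$V = 109$ ($V = 2 + 107 = 109$)
$b{\left(n \right)} = - \frac{n}{7}$
$V + J{\left(-7,b{\left(5 \right)} \right)} \left(-79\right) = 109 + 6 \left(-79\right) = 109 - 474 = -365$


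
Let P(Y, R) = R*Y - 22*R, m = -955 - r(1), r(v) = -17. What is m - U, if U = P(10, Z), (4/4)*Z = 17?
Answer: -734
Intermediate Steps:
Z = 17
m = -938 (m = -955 - 1*(-17) = -955 + 17 = -938)
P(Y, R) = -22*R + R*Y
U = -204 (U = 17*(-22 + 10) = 17*(-12) = -204)
m - U = -938 - 1*(-204) = -938 + 204 = -734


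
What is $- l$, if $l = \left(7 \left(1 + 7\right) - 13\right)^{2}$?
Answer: $-1849$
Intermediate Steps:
$l = 1849$ ($l = \left(7 \cdot 8 - 13\right)^{2} = \left(56 - 13\right)^{2} = 43^{2} = 1849$)
$- l = \left(-1\right) 1849 = -1849$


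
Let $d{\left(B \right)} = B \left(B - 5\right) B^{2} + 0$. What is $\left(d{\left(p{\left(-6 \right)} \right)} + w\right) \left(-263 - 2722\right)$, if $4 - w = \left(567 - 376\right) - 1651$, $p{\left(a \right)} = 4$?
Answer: $-4179000$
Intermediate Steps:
$w = 1464$ ($w = 4 - \left(\left(567 - 376\right) - 1651\right) = 4 - \left(191 - 1651\right) = 4 - -1460 = 4 + 1460 = 1464$)
$d{\left(B \right)} = B^{3} \left(-5 + B\right)$ ($d{\left(B \right)} = B \left(-5 + B\right) B^{2} + 0 = B^{3} \left(-5 + B\right) + 0 = B^{3} \left(-5 + B\right)$)
$\left(d{\left(p{\left(-6 \right)} \right)} + w\right) \left(-263 - 2722\right) = \left(4^{3} \left(-5 + 4\right) + 1464\right) \left(-263 - 2722\right) = \left(64 \left(-1\right) + 1464\right) \left(-2985\right) = \left(-64 + 1464\right) \left(-2985\right) = 1400 \left(-2985\right) = -4179000$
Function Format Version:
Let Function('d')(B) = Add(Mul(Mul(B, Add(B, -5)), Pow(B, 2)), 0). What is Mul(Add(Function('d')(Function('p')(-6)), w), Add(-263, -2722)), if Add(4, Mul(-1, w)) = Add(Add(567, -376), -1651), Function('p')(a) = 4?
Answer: -4179000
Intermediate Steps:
w = 1464 (w = Add(4, Mul(-1, Add(Add(567, -376), -1651))) = Add(4, Mul(-1, Add(191, -1651))) = Add(4, Mul(-1, -1460)) = Add(4, 1460) = 1464)
Function('d')(B) = Mul(Pow(B, 3), Add(-5, B)) (Function('d')(B) = Add(Mul(Mul(B, Add(-5, B)), Pow(B, 2)), 0) = Add(Mul(Pow(B, 3), Add(-5, B)), 0) = Mul(Pow(B, 3), Add(-5, B)))
Mul(Add(Function('d')(Function('p')(-6)), w), Add(-263, -2722)) = Mul(Add(Mul(Pow(4, 3), Add(-5, 4)), 1464), Add(-263, -2722)) = Mul(Add(Mul(64, -1), 1464), -2985) = Mul(Add(-64, 1464), -2985) = Mul(1400, -2985) = -4179000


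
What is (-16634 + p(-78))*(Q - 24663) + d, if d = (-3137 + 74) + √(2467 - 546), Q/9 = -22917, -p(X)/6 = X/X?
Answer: 3842439177 + √1921 ≈ 3.8424e+9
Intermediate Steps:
p(X) = -6 (p(X) = -6*X/X = -6*1 = -6)
Q = -206253 (Q = 9*(-22917) = -206253)
d = -3063 + √1921 ≈ -3019.2
(-16634 + p(-78))*(Q - 24663) + d = (-16634 - 6)*(-206253 - 24663) + (-3063 + √1921) = -16640*(-230916) + (-3063 + √1921) = 3842442240 + (-3063 + √1921) = 3842439177 + √1921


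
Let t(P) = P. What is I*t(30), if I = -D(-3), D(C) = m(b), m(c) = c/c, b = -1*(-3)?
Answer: -30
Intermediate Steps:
b = 3
m(c) = 1
D(C) = 1
I = -1 (I = -1*1 = -1)
I*t(30) = -1*30 = -30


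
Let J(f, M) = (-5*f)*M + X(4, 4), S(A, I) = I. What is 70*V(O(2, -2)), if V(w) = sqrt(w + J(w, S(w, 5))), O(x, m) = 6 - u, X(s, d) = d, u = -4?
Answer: 140*I*sqrt(59) ≈ 1075.4*I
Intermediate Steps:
O(x, m) = 10 (O(x, m) = 6 - 1*(-4) = 6 + 4 = 10)
J(f, M) = 4 - 5*M*f (J(f, M) = (-5*f)*M + 4 = -5*M*f + 4 = 4 - 5*M*f)
V(w) = sqrt(4 - 24*w) (V(w) = sqrt(w + (4 - 5*5*w)) = sqrt(w + (4 - 25*w)) = sqrt(4 - 24*w))
70*V(O(2, -2)) = 70*(2*sqrt(1 - 6*10)) = 70*(2*sqrt(1 - 60)) = 70*(2*sqrt(-59)) = 70*(2*(I*sqrt(59))) = 70*(2*I*sqrt(59)) = 140*I*sqrt(59)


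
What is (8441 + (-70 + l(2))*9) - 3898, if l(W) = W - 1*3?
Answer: 3904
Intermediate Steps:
l(W) = -3 + W (l(W) = W - 3 = -3 + W)
(8441 + (-70 + l(2))*9) - 3898 = (8441 + (-70 + (-3 + 2))*9) - 3898 = (8441 + (-70 - 1)*9) - 3898 = (8441 - 71*9) - 3898 = (8441 - 639) - 3898 = 7802 - 3898 = 3904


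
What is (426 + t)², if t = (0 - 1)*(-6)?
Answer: 186624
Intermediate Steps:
t = 6 (t = -1*(-6) = 6)
(426 + t)² = (426 + 6)² = 432² = 186624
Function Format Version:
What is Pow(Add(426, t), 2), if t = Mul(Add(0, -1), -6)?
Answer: 186624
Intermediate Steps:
t = 6 (t = Mul(-1, -6) = 6)
Pow(Add(426, t), 2) = Pow(Add(426, 6), 2) = Pow(432, 2) = 186624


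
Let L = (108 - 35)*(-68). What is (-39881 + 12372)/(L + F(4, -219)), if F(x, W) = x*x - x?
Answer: 27509/4952 ≈ 5.5551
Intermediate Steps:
F(x, W) = x**2 - x
L = -4964 (L = 73*(-68) = -4964)
(-39881 + 12372)/(L + F(4, -219)) = (-39881 + 12372)/(-4964 + 4*(-1 + 4)) = -27509/(-4964 + 4*3) = -27509/(-4964 + 12) = -27509/(-4952) = -27509*(-1/4952) = 27509/4952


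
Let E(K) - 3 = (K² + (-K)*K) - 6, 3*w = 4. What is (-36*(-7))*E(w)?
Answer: -756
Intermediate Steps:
w = 4/3 (w = (⅓)*4 = 4/3 ≈ 1.3333)
E(K) = -3 (E(K) = 3 + ((K² + (-K)*K) - 6) = 3 + ((K² - K²) - 6) = 3 + (0 - 6) = 3 - 6 = -3)
(-36*(-7))*E(w) = -36*(-7)*(-3) = 252*(-3) = -756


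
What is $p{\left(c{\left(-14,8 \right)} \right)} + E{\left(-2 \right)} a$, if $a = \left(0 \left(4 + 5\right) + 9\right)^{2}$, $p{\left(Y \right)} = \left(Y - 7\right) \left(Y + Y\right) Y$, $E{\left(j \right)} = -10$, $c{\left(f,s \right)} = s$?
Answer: $-682$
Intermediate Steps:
$p{\left(Y \right)} = 2 Y^{2} \left(-7 + Y\right)$ ($p{\left(Y \right)} = \left(-7 + Y\right) 2 Y Y = 2 Y \left(-7 + Y\right) Y = 2 Y^{2} \left(-7 + Y\right)$)
$a = 81$ ($a = \left(0 \cdot 9 + 9\right)^{2} = \left(0 + 9\right)^{2} = 9^{2} = 81$)
$p{\left(c{\left(-14,8 \right)} \right)} + E{\left(-2 \right)} a = 2 \cdot 8^{2} \left(-7 + 8\right) - 810 = 2 \cdot 64 \cdot 1 - 810 = 128 - 810 = -682$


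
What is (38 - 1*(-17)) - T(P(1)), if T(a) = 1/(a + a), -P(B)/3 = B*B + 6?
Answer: 2311/42 ≈ 55.024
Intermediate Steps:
P(B) = -18 - 3*B² (P(B) = -3*(B*B + 6) = -3*(B² + 6) = -3*(6 + B²) = -18 - 3*B²)
T(a) = 1/(2*a)
(38 - 1*(-17)) - T(P(1)) = (38 - 1*(-17)) - 1/(2*(-18 - 3*1²)) = (38 + 17) - 1/(2*(-18 - 3*1)) = 55 - 1/(2*(-18 - 3)) = 55 - 1/(2*(-21)) = 55 - (-1)/(2*21) = 55 - 1*(-1/42) = 55 + 1/42 = 2311/42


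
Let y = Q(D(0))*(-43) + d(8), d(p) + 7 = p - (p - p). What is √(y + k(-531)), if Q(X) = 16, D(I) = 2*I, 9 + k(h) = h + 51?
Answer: 14*I*√6 ≈ 34.293*I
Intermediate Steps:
k(h) = 42 + h (k(h) = -9 + (h + 51) = -9 + (51 + h) = 42 + h)
d(p) = -7 + p (d(p) = -7 + (p - (p - p)) = -7 + (p - 1*0) = -7 + (p + 0) = -7 + p)
y = -687 (y = 16*(-43) + (-7 + 8) = -688 + 1 = -687)
√(y + k(-531)) = √(-687 + (42 - 531)) = √(-687 - 489) = √(-1176) = 14*I*√6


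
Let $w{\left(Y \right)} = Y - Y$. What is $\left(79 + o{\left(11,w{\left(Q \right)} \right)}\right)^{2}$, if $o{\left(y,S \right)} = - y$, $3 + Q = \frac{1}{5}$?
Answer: $4624$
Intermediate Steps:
$Q = - \frac{14}{5}$ ($Q = -3 + \frac{1}{5} = - \frac{14}{5} \approx -2.8$)
$w{\left(Y \right)} = 0$
$\left(79 + o{\left(11,w{\left(Q \right)} \right)}\right)^{2} = \left(79 - 11\right)^{2} = 68^{2} = 4624$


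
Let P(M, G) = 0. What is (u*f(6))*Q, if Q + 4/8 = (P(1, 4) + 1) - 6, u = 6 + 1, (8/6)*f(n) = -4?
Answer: 231/2 ≈ 115.50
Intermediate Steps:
f(n) = -3 (f(n) = (¾)*(-4) = -3)
u = 7
Q = -11/2 (Q = -½ + ((0 + 1) - 6) = -½ + (1 - 6) = -½ - 5 = -11/2 ≈ -5.5000)
(u*f(6))*Q = (7*(-3))*(-11/2) = -21*(-11/2) = 231/2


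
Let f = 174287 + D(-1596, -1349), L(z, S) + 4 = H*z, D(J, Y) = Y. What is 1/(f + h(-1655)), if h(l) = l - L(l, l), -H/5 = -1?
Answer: 1/179562 ≈ 5.5691e-6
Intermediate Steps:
H = 5 (H = -5*(-1) = 5)
L(z, S) = -4 + 5*z
f = 172938 (f = 174287 - 1349 = 172938)
h(l) = 4 - 4*l (h(l) = l - (-4 + 5*l) = l + (4 - 5*l) = 4 - 4*l)
1/(f + h(-1655)) = 1/(172938 + (4 - 4*(-1655))) = 1/(172938 + (4 + 6620)) = 1/(172938 + 6624) = 1/179562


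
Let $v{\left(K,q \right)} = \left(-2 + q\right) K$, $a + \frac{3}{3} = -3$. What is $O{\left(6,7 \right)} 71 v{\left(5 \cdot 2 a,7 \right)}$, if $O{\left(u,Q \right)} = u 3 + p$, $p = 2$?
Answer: $-284000$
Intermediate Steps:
$O{\left(u,Q \right)} = 2 + 3 u$ ($O{\left(u,Q \right)} = u 3 + 2 = 3 u + 2 = 2 + 3 u$)
$a = -4$ ($a = -1 - 3 = -4$)
$v{\left(K,q \right)} = K \left(-2 + q\right)$
$O{\left(6,7 \right)} 71 v{\left(5 \cdot 2 a,7 \right)} = \left(2 + 3 \cdot 6\right) 71 \cdot 5 \cdot 2 \left(-4\right) \left(-2 + 7\right) = \left(2 + 18\right) 71 \cdot 10 \left(-4\right) 5 = 20 \cdot 71 \left(\left(-40\right) 5\right) = 1420 \left(-200\right) = -284000$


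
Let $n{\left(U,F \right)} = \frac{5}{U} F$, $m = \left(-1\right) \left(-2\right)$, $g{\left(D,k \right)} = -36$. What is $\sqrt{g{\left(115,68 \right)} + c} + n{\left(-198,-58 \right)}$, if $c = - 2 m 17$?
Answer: $\frac{145}{99} + 2 i \sqrt{26} \approx 1.4646 + 10.198 i$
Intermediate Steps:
$m = 2$
$n{\left(U,F \right)} = \frac{5 F}{U}$
$c = -68$ ($c = \left(-2\right) 2 \cdot 17 = \left(-4\right) 17 = -68$)
$\sqrt{g{\left(115,68 \right)} + c} + n{\left(-198,-58 \right)} = \sqrt{-36 - 68} + 5 \left(-58\right) \frac{1}{-198} = \sqrt{-104} + 5 \left(-58\right) \left(- \frac{1}{198}\right) = 2 i \sqrt{26} + \frac{145}{99} = \frac{145}{99} + 2 i \sqrt{26}$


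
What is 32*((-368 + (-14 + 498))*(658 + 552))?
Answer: 4491520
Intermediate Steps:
32*((-368 + (-14 + 498))*(658 + 552)) = 32*((-368 + 484)*1210) = 32*(116*1210) = 32*140360 = 4491520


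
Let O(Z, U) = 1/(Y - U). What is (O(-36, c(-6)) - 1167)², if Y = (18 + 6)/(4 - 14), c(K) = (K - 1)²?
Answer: 89954405776/66049 ≈ 1.3619e+6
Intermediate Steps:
c(K) = (-1 + K)²
Y = -12/5 (Y = 24/(-10) = 24*(-⅒) = -12/5 ≈ -2.4000)
O(Z, U) = 1/(-12/5 - U)
(O(-36, c(-6)) - 1167)² = (-5/(12 + 5*(-1 - 6)²) - 1167)² = (-5/(12 + 5*(-7)²) - 1167)² = (-5/(12 + 5*49) - 1167)² = (-5/(12 + 245) - 1167)² = (-5/257 - 1167)² = (-299924/257)² = 89954405776/66049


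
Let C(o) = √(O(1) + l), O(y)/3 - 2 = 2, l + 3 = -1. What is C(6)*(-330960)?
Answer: -661920*√2 ≈ -9.3610e+5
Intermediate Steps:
l = -4 (l = -3 - 1 = -4)
O(y) = 12 (O(y) = 6 + 3*2 = 6 + 6 = 12)
C(o) = 2*√2 (C(o) = √(12 - 4) = √8 = 2*√2)
C(6)*(-330960) = (2*√2)*(-330960) = -661920*√2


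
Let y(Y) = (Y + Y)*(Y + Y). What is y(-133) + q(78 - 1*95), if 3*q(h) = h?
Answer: 212251/3 ≈ 70750.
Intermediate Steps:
q(h) = h/3
y(Y) = 4*Y**2 (y(Y) = (2*Y)*(2*Y) = 4*Y**2)
y(-133) + q(78 - 1*95) = 4*(-133)**2 + (78 - 1*95)/3 = 4*17689 + (78 - 95)/3 = 70756 + (1/3)*(-17) = 70756 - 17/3 = 212251/3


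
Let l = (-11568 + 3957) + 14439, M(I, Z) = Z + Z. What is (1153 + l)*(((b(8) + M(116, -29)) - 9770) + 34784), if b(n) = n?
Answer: 199237684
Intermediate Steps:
M(I, Z) = 2*Z
l = 6828 (l = -7611 + 14439 = 6828)
(1153 + l)*(((b(8) + M(116, -29)) - 9770) + 34784) = (1153 + 6828)*(((8 + 2*(-29)) - 9770) + 34784) = 7981*(((8 - 58) - 9770) + 34784) = 7981*((-50 - 9770) + 34784) = 7981*(-9820 + 34784) = 7981*24964 = 199237684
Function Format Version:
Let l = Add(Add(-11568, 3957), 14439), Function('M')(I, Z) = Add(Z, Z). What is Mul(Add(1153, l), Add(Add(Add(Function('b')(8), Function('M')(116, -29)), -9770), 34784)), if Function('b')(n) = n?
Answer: 199237684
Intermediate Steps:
Function('M')(I, Z) = Mul(2, Z)
l = 6828 (l = Add(-7611, 14439) = 6828)
Mul(Add(1153, l), Add(Add(Add(Function('b')(8), Function('M')(116, -29)), -9770), 34784)) = Mul(Add(1153, 6828), Add(Add(Add(8, Mul(2, -29)), -9770), 34784)) = Mul(7981, Add(Add(Add(8, -58), -9770), 34784)) = Mul(7981, Add(Add(-50, -9770), 34784)) = Mul(7981, Add(-9820, 34784)) = Mul(7981, 24964) = 199237684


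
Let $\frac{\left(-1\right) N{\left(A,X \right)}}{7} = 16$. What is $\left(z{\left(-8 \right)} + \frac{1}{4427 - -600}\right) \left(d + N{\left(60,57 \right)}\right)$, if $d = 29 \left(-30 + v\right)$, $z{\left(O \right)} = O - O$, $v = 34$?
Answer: $\frac{4}{5027} \approx 0.0007957$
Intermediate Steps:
$N{\left(A,X \right)} = -112$ ($N{\left(A,X \right)} = \left(-7\right) 16 = -112$)
$z{\left(O \right)} = 0$
$d = 116$ ($d = 29 \left(-30 + 34\right) = 29 \cdot 4 = 116$)
$\left(z{\left(-8 \right)} + \frac{1}{4427 - -600}\right) \left(d + N{\left(60,57 \right)}\right) = \left(0 + \frac{1}{4427 - -600}\right) \left(116 - 112\right) = \left(0 + \frac{1}{4427 + 600}\right) 4 = \left(0 + \frac{1}{5027}\right) 4 = \frac{1}{5027} \cdot 4 = \frac{4}{5027}$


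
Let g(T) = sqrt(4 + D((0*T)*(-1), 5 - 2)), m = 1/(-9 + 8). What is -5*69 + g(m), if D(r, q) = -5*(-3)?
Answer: -345 + sqrt(19) ≈ -340.64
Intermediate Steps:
m = -1 (m = 1/(-1) = -1)
D(r, q) = 15
g(T) = sqrt(19) (g(T) = sqrt(4 + 15) = sqrt(19))
-5*69 + g(m) = -5*69 + sqrt(19) = -345 + sqrt(19)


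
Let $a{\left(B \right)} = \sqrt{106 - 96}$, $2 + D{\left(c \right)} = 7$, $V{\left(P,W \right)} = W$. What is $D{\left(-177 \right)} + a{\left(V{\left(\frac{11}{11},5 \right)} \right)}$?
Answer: $5 + \sqrt{10} \approx 8.1623$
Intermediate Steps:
$D{\left(c \right)} = 5$ ($D{\left(c \right)} = -2 + 7 = 5$)
$a{\left(B \right)} = \sqrt{10}$
$D{\left(-177 \right)} + a{\left(V{\left(\frac{11}{11},5 \right)} \right)} = 5 + \sqrt{10}$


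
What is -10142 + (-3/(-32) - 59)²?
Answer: -6832183/1024 ≈ -6672.1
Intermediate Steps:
-10142 + (-3/(-32) - 59)² = -10142 + (-3*(-1/32) - 59)² = -10142 + (3/32 - 59)² = -10142 + (-1885/32)² = -10142 + 3553225/1024 = -6832183/1024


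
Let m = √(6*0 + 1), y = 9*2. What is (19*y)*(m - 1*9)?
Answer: -2736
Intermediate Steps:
y = 18
m = 1 (m = √(0 + 1) = √1 = 1)
(19*y)*(m - 1*9) = (19*18)*(1 - 1*9) = 342*(1 - 9) = 342*(-8) = -2736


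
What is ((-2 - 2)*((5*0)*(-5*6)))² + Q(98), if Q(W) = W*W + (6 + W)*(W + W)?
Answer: 29988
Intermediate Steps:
Q(W) = W² + 2*W*(6 + W) (Q(W) = W² + (6 + W)*(2*W) = W² + 2*W*(6 + W))
((-2 - 2)*((5*0)*(-5*6)))² + Q(98) = ((-2 - 2)*((5*0)*(-5*6)))² + 3*98*(4 + 98) = (-0*(-30))² + 3*98*102 = (-4*0)² + 29988 = 0² + 29988 = 0 + 29988 = 29988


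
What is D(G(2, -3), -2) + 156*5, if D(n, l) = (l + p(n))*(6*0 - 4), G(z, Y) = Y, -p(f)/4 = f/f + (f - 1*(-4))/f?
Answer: 2396/3 ≈ 798.67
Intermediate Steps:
p(f) = -4 - 4*(4 + f)/f (p(f) = -4*(f/f + (f - 1*(-4))/f) = -4*(1 + (f + 4)/f) = -4*(1 + (4 + f)/f) = -4 - 4*(4 + f)/f)
D(n, l) = 32 - 4*l + 64/n (D(n, l) = (l + (-8 - 16/n))*(6*0 - 4) = (-8 + l - 16/n)*(0 - 4) = (-8 + l - 16/n)*(-4) = 32 - 4*l + 64/n)
D(G(2, -3), -2) + 156*5 = (32 - 4*(-2) + 64/(-3)) + 156*5 = (32 + 8 + 64*(-1/3)) + 780 = (32 + 8 - 64/3) + 780 = 56/3 + 780 = 2396/3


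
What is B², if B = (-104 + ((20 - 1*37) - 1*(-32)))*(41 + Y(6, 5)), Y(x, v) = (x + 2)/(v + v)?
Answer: 345997201/25 ≈ 1.3840e+7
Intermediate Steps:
Y(x, v) = (2 + x)/(2*v) (Y(x, v) = (2 + x)/((2*v)) = (2 + x)*(1/(2*v)) = (2 + x)/(2*v))
B = -18601/5 (B = (-104 + ((20 - 1*37) - 1*(-32)))*(41 + (½)*(2 + 6)/5) = (-104 + ((20 - 37) + 32))*(41 + (½)*(⅕)*8) = (-104 + (-17 + 32))*(41 + ⅘) = (-104 + 15)*(209/5) = -89*209/5 = -18601/5 ≈ -3720.2)
B² = (-18601/5)² = 345997201/25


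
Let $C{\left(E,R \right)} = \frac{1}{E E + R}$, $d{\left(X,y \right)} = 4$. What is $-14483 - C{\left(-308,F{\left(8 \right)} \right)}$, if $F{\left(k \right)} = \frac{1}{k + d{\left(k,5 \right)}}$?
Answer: $- \frac{16486998239}{1138369} \approx -14483.0$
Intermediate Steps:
$F{\left(k \right)} = \frac{1}{4 + k}$ ($F{\left(k \right)} = \frac{1}{k + 4} = \frac{1}{4 + k}$)
$C{\left(E,R \right)} = \frac{1}{R + E^{2}}$ ($C{\left(E,R \right)} = \frac{1}{E^{2} + R} = \frac{1}{R + E^{2}}$)
$-14483 - C{\left(-308,F{\left(8 \right)} \right)} = -14483 - \frac{1}{\frac{1}{4 + 8} + \left(-308\right)^{2}} = -14483 - \frac{1}{\frac{1}{12} + 94864} = -14483 - \frac{1}{\frac{1138369}{12}} = -14483 - \frac{12}{1138369} = - \frac{16486998239}{1138369}$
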